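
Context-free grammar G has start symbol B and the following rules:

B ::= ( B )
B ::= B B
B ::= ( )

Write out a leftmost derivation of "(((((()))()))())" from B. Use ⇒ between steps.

B ⇒ (B)   [B ::= ( B )]
(B) ⇒ (BB)   [B ::= B B]
(BB) ⇒ ((B)B)   [B ::= ( B )]
((B)B) ⇒ (((B))B)   [B ::= ( B )]
(((B))B) ⇒ (((BB))B)   [B ::= B B]
(((BB))B) ⇒ ((((B)B))B)   [B ::= ( B )]
((((B)B))B) ⇒ (((((B))B))B)   [B ::= ( B )]
(((((B))B))B) ⇒ (((((()))B))B)   [B ::= ( )]
(((((()))B))B) ⇒ (((((()))()))B)   [B ::= ( )]
(((((()))()))B) ⇒ (((((()))()))())   [B ::= ( )]

B ⇒ (B) ⇒ (BB) ⇒ ((B)B) ⇒ (((B))B) ⇒ (((BB))B) ⇒ ((((B)B))B) ⇒ (((((B))B))B) ⇒ (((((()))B))B) ⇒ (((((()))()))B) ⇒ (((((()))()))())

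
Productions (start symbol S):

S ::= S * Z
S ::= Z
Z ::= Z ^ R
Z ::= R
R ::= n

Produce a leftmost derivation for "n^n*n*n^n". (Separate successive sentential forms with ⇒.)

S ⇒ S*Z   [S ::= S * Z]
S*Z ⇒ S*Z*Z   [S ::= S * Z]
S*Z*Z ⇒ Z*Z*Z   [S ::= Z]
Z*Z*Z ⇒ Z^R*Z*Z   [Z ::= Z ^ R]
Z^R*Z*Z ⇒ R^R*Z*Z   [Z ::= R]
R^R*Z*Z ⇒ n^R*Z*Z   [R ::= n]
n^R*Z*Z ⇒ n^n*Z*Z   [R ::= n]
n^n*Z*Z ⇒ n^n*R*Z   [Z ::= R]
n^n*R*Z ⇒ n^n*n*Z   [R ::= n]
n^n*n*Z ⇒ n^n*n*Z^R   [Z ::= Z ^ R]
n^n*n*Z^R ⇒ n^n*n*R^R   [Z ::= R]
n^n*n*R^R ⇒ n^n*n*n^R   [R ::= n]
n^n*n*n^R ⇒ n^n*n*n^n   [R ::= n]

S ⇒ S*Z ⇒ S*Z*Z ⇒ Z*Z*Z ⇒ Z^R*Z*Z ⇒ R^R*Z*Z ⇒ n^R*Z*Z ⇒ n^n*Z*Z ⇒ n^n*R*Z ⇒ n^n*n*Z ⇒ n^n*n*Z^R ⇒ n^n*n*R^R ⇒ n^n*n*n^R ⇒ n^n*n*n^n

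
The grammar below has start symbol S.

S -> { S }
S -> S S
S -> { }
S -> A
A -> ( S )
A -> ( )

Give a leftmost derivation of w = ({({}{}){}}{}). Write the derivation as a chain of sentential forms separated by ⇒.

S⇒A⇒(S)⇒(SS)⇒({S}S)⇒({SS}S)⇒({AS}S)⇒({(S)S}S)⇒({(SS)S}S)⇒({({}S)S}S)⇒({({}{})S}S)⇒({({}{}){}}S)⇒({({}{}){}}{})

S ⇒ A   [S -> A]
A ⇒ (S)   [A -> ( S )]
(S) ⇒ (SS)   [S -> S S]
(SS) ⇒ ({S}S)   [S -> { S }]
({S}S) ⇒ ({SS}S)   [S -> S S]
({SS}S) ⇒ ({AS}S)   [S -> A]
({AS}S) ⇒ ({(S)S}S)   [A -> ( S )]
({(S)S}S) ⇒ ({(SS)S}S)   [S -> S S]
({(SS)S}S) ⇒ ({({}S)S}S)   [S -> { }]
({({}S)S}S) ⇒ ({({}{})S}S)   [S -> { }]
({({}{})S}S) ⇒ ({({}{}){}}S)   [S -> { }]
({({}{}){}}S) ⇒ ({({}{}){}}{})   [S -> { }]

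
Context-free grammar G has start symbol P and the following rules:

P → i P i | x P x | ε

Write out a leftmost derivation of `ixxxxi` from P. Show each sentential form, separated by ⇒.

P ⇒ iPi ⇒ ixPxi ⇒ ixxPxxi ⇒ ixxxxi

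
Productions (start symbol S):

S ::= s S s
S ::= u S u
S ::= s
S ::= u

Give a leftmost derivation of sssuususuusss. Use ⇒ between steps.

S ⇒ sSs ⇒ ssSss ⇒ sssSsss ⇒ sssuSusss ⇒ sssuuSuusss ⇒ sssuusSsuusss ⇒ sssuususuusss

S ⇒ sSs   [S ::= s S s]
sSs ⇒ ssSss   [S ::= s S s]
ssSss ⇒ sssSsss   [S ::= s S s]
sssSsss ⇒ sssuSusss   [S ::= u S u]
sssuSusss ⇒ sssuuSuusss   [S ::= u S u]
sssuuSuusss ⇒ sssuusSsuusss   [S ::= s S s]
sssuusSsuusss ⇒ sssuususuusss   [S ::= u]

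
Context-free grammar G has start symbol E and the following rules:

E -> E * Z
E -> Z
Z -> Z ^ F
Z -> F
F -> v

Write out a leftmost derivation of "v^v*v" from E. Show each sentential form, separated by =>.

E => E*Z   [E -> E * Z]
E*Z => Z*Z   [E -> Z]
Z*Z => Z^F*Z   [Z -> Z ^ F]
Z^F*Z => F^F*Z   [Z -> F]
F^F*Z => v^F*Z   [F -> v]
v^F*Z => v^v*Z   [F -> v]
v^v*Z => v^v*F   [Z -> F]
v^v*F => v^v*v   [F -> v]

E => E*Z => Z*Z => Z^F*Z => F^F*Z => v^F*Z => v^v*Z => v^v*F => v^v*v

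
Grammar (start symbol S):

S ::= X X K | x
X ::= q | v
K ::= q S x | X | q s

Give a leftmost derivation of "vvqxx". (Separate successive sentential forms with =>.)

S => XXK => vXK => vvK => vvqSx => vvqxx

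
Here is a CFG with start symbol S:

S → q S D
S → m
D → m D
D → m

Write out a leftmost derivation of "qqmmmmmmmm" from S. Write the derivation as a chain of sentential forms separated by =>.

S => qSD => qqSDD => qqmDD => qqmmD => qqmmmD => qqmmmmD => qqmmmmmD => qqmmmmmmD => qqmmmmmmmD => qqmmmmmmmm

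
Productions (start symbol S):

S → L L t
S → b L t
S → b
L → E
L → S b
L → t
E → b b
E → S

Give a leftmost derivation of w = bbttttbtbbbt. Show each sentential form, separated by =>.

S => LLt   [S → L L t]
LLt => SbLt   [L → S b]
SbLt => bLtbLt   [S → b L t]
bLtbLt => bSbtbLt   [L → S b]
bSbtbLt => bLLtbtbLt   [S → L L t]
bLLtbtbLt => bELtbtbLt   [L → E]
bELtbtbLt => bSLtbtbLt   [E → S]
bSLtbtbLt => bbLtLtbtbLt   [S → b L t]
bbLtLtbtbLt => bbttLtbtbLt   [L → t]
bbttLtbtbLt => bbttttbtbLt   [L → t]
bbttttbtbLt => bbttttbtbSbt   [L → S b]
bbttttbtbSbt => bbttttbtbbbt   [S → b]

S => LLt => SbLt => bLtbLt => bSbtbLt => bLLtbtbLt => bELtbtbLt => bSLtbtbLt => bbLtLtbtbLt => bbttLtbtbLt => bbttttbtbLt => bbttttbtbSbt => bbttttbtbbbt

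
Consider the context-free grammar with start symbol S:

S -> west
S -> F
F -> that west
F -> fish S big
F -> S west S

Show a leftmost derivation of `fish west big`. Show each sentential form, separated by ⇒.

S ⇒ F ⇒ fish S big ⇒ fish west big

S ⇒ F   [S -> F]
F ⇒ fish S big   [F -> fish S big]
fish S big ⇒ fish west big   [S -> west]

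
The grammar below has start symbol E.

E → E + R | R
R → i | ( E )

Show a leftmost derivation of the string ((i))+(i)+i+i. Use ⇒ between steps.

E⇒E+R⇒E+R+R⇒E+R+R+R⇒R+R+R+R⇒(E)+R+R+R⇒(R)+R+R+R⇒((E))+R+R+R⇒((R))+R+R+R⇒((i))+R+R+R⇒((i))+(E)+R+R⇒((i))+(R)+R+R⇒((i))+(i)+R+R⇒((i))+(i)+i+R⇒((i))+(i)+i+i

E ⇒ E+R   [E → E + R]
E+R ⇒ E+R+R   [E → E + R]
E+R+R ⇒ E+R+R+R   [E → E + R]
E+R+R+R ⇒ R+R+R+R   [E → R]
R+R+R+R ⇒ (E)+R+R+R   [R → ( E )]
(E)+R+R+R ⇒ (R)+R+R+R   [E → R]
(R)+R+R+R ⇒ ((E))+R+R+R   [R → ( E )]
((E))+R+R+R ⇒ ((R))+R+R+R   [E → R]
((R))+R+R+R ⇒ ((i))+R+R+R   [R → i]
((i))+R+R+R ⇒ ((i))+(E)+R+R   [R → ( E )]
((i))+(E)+R+R ⇒ ((i))+(R)+R+R   [E → R]
((i))+(R)+R+R ⇒ ((i))+(i)+R+R   [R → i]
((i))+(i)+R+R ⇒ ((i))+(i)+i+R   [R → i]
((i))+(i)+i+R ⇒ ((i))+(i)+i+i   [R → i]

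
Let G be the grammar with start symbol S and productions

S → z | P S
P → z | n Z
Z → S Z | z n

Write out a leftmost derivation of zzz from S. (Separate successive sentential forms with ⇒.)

S ⇒ PS   [S → P S]
PS ⇒ zS   [P → z]
zS ⇒ zPS   [S → P S]
zPS ⇒ zzS   [P → z]
zzS ⇒ zzz   [S → z]

S ⇒ PS ⇒ zS ⇒ zPS ⇒ zzS ⇒ zzz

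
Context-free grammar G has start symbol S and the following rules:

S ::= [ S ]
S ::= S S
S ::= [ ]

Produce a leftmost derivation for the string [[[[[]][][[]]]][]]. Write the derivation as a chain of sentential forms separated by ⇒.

S⇒[S]⇒[SS]⇒[[S]S]⇒[[[S]]S]⇒[[[SS]]S]⇒[[[[S]S]]S]⇒[[[[[]]S]]S]⇒[[[[[]]SS]]S]⇒[[[[[]][]S]]S]⇒[[[[[]][][S]]]S]⇒[[[[[]][][[]]]]S]⇒[[[[[]][][[]]]][]]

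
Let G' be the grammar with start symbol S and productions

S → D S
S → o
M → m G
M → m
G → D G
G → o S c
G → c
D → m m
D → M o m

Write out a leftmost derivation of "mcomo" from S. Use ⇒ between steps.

S ⇒ DS   [S → D S]
DS ⇒ MomS   [D → M o m]
MomS ⇒ mGomS   [M → m G]
mGomS ⇒ mcomS   [G → c]
mcomS ⇒ mcomo   [S → o]

S ⇒ DS ⇒ MomS ⇒ mGomS ⇒ mcomS ⇒ mcomo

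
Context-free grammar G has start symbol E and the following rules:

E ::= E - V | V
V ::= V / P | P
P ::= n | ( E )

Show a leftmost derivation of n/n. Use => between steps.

E => V => V/P => P/P => n/P => n/n

E => V   [E ::= V]
V => V/P   [V ::= V / P]
V/P => P/P   [V ::= P]
P/P => n/P   [P ::= n]
n/P => n/n   [P ::= n]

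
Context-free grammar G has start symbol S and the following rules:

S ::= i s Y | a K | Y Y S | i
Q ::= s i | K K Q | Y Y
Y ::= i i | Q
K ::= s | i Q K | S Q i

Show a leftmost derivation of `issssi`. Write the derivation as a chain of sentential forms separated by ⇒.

S ⇒ isY ⇒ isQ ⇒ isKKQ ⇒ issKQ ⇒ isssQ ⇒ issssi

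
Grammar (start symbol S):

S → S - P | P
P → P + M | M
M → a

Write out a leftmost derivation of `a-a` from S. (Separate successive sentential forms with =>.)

S=>S-P=>P-P=>M-P=>a-P=>a-M=>a-a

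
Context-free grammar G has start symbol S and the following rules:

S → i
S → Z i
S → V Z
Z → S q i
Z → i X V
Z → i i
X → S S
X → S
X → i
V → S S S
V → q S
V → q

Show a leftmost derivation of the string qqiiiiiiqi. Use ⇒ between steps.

S ⇒ VZ ⇒ qSZ ⇒ qVZZ ⇒ qqSZZ ⇒ qqiZZ ⇒ qqiiiZ ⇒ qqiiiSqi ⇒ qqiiiZiqi ⇒ qqiiiiiiqi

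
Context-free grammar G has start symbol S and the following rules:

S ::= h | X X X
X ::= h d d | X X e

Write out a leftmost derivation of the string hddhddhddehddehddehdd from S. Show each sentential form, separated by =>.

S => XXX   [S ::= X X X]
XXX => hddXX   [X ::= h d d]
hddXX => hddXXeX   [X ::= X X e]
hddXXeX => hddXXeXeX   [X ::= X X e]
hddXXeXeX => hddXXeXeXeX   [X ::= X X e]
hddXXeXeXeX => hddhddXeXeXeX   [X ::= h d d]
hddhddXeXeXeX => hddhddhddeXeXeX   [X ::= h d d]
hddhddhddeXeXeX => hddhddhddehddeXeX   [X ::= h d d]
hddhddhddehddeXeX => hddhddhddehddehddeX   [X ::= h d d]
hddhddhddehddehddeX => hddhddhddehddehddehdd   [X ::= h d d]

S => XXX => hddXX => hddXXeX => hddXXeXeX => hddXXeXeXeX => hddhddXeXeXeX => hddhddhddeXeXeX => hddhddhddehddeXeX => hddhddhddehddehddeX => hddhddhddehddehddehdd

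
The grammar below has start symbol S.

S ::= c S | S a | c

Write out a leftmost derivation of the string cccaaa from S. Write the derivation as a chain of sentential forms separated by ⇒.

S ⇒ Sa ⇒ cSa ⇒ ccSa ⇒ ccSaa ⇒ ccSaaa ⇒ cccaaa

S ⇒ Sa   [S ::= S a]
Sa ⇒ cSa   [S ::= c S]
cSa ⇒ ccSa   [S ::= c S]
ccSa ⇒ ccSaa   [S ::= S a]
ccSaa ⇒ ccSaaa   [S ::= S a]
ccSaaa ⇒ cccaaa   [S ::= c]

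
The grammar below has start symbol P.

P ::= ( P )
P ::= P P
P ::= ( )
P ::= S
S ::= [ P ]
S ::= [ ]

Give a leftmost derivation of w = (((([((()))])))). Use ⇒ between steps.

P ⇒ (P) ⇒ ((P)) ⇒ (((P))) ⇒ ((((P)))) ⇒ ((((S)))) ⇒ (((([P])))) ⇒ (((([(P)])))) ⇒ (((([((P))])))) ⇒ (((([((()))]))))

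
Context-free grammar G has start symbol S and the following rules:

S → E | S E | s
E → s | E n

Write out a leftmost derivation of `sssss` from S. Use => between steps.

S=>SE=>SEE=>SEEE=>SEEEE=>sEEEE=>ssEEE=>sssEE=>ssssE=>sssss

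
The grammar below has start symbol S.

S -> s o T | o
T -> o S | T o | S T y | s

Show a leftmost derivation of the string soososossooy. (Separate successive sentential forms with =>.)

S => soT   [S -> s o T]
soT => sooS   [T -> o S]
sooS => soosoT   [S -> s o T]
soosoT => soosoSTy   [T -> S T y]
soosoSTy => soososoTTy   [S -> s o T]
soososoTTy => soosososTy   [T -> s]
soosososTy => soosososToy   [T -> T o]
soosososToy => soosososTooy   [T -> T o]
soosososTooy => soososossooy   [T -> s]

S => soT => sooS => soosoT => soosoSTy => soososoTTy => soosososTy => soosososToy => soosososTooy => soososossooy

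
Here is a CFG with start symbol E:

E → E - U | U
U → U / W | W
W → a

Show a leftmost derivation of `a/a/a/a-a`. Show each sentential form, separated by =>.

E => E-U   [E → E - U]
E-U => U-U   [E → U]
U-U => U/W-U   [U → U / W]
U/W-U => U/W/W-U   [U → U / W]
U/W/W-U => U/W/W/W-U   [U → U / W]
U/W/W/W-U => W/W/W/W-U   [U → W]
W/W/W/W-U => a/W/W/W-U   [W → a]
a/W/W/W-U => a/a/W/W-U   [W → a]
a/a/W/W-U => a/a/a/W-U   [W → a]
a/a/a/W-U => a/a/a/a-U   [W → a]
a/a/a/a-U => a/a/a/a-W   [U → W]
a/a/a/a-W => a/a/a/a-a   [W → a]

E=>E-U=>U-U=>U/W-U=>U/W/W-U=>U/W/W/W-U=>W/W/W/W-U=>a/W/W/W-U=>a/a/W/W-U=>a/a/a/W-U=>a/a/a/a-U=>a/a/a/a-W=>a/a/a/a-a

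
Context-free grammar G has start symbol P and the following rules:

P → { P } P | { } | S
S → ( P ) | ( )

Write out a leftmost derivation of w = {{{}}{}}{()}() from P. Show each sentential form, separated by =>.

P=>{P}P=>{{P}P}P=>{{{}}P}P=>{{{}}{}}P=>{{{}}{}}{P}P=>{{{}}{}}{S}P=>{{{}}{}}{()}P=>{{{}}{}}{()}S=>{{{}}{}}{()}()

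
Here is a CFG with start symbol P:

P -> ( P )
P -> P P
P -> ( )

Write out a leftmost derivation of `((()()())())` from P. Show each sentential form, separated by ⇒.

P⇒(P)⇒(PP)⇒((P)P)⇒((PP)P)⇒((PPP)P)⇒((()PP)P)⇒((()()P)P)⇒((()()())P)⇒((()()())())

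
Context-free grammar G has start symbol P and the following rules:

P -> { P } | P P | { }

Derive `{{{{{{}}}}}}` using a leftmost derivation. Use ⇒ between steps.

P ⇒ {P}   [P -> { P }]
{P} ⇒ {{P}}   [P -> { P }]
{{P}} ⇒ {{{P}}}   [P -> { P }]
{{{P}}} ⇒ {{{{P}}}}   [P -> { P }]
{{{{P}}}} ⇒ {{{{{P}}}}}   [P -> { P }]
{{{{{P}}}}} ⇒ {{{{{{}}}}}}   [P -> { }]

P ⇒ {P} ⇒ {{P}} ⇒ {{{P}}} ⇒ {{{{P}}}} ⇒ {{{{{P}}}}} ⇒ {{{{{{}}}}}}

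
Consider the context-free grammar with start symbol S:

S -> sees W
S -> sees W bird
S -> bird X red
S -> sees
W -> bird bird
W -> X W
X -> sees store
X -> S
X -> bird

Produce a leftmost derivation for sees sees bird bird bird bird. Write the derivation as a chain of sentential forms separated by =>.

S => sees W bird   [S -> sees W bird]
sees W bird => sees X W bird   [W -> X W]
sees X W bird => sees S W bird   [X -> S]
sees S W bird => sees sees W bird   [S -> sees]
sees sees W bird => sees sees X W bird   [W -> X W]
sees sees X W bird => sees sees bird W bird   [X -> bird]
sees sees bird W bird => sees sees bird bird bird bird   [W -> bird bird]

S => sees W bird => sees X W bird => sees S W bird => sees sees W bird => sees sees X W bird => sees sees bird W bird => sees sees bird bird bird bird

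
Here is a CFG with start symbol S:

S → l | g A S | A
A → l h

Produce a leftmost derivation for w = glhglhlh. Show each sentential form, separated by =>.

S => gAS   [S → g A S]
gAS => glhS   [A → l h]
glhS => glhgAS   [S → g A S]
glhgAS => glhglhS   [A → l h]
glhglhS => glhglhA   [S → A]
glhglhA => glhglhlh   [A → l h]

S => gAS => glhS => glhgAS => glhglhS => glhglhA => glhglhlh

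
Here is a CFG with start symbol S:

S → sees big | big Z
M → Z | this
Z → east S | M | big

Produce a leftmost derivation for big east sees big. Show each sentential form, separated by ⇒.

S ⇒ big Z ⇒ big east S ⇒ big east sees big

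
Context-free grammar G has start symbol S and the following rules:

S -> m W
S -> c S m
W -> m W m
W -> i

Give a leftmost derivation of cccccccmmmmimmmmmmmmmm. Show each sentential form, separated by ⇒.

S ⇒ cSm ⇒ ccSmm ⇒ cccSmmm ⇒ ccccSmmmm ⇒ cccccSmmmmm ⇒ ccccccSmmmmmm ⇒ cccccccSmmmmmmm ⇒ cccccccmWmmmmmmm ⇒ cccccccmmWmmmmmmmm ⇒ cccccccmmmWmmmmmmmmm ⇒ cccccccmmmmWmmmmmmmmmm ⇒ cccccccmmmmimmmmmmmmmm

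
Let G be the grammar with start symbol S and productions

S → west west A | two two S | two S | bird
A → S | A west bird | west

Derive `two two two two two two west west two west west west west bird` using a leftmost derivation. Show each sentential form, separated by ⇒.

S ⇒ two two S ⇒ two two two two S ⇒ two two two two two two S ⇒ two two two two two two west west A ⇒ two two two two two two west west S ⇒ two two two two two two west west two S ⇒ two two two two two two west west two west west A ⇒ two two two two two two west west two west west A west bird ⇒ two two two two two two west west two west west west west bird

S ⇒ two two S   [S → two two S]
two two S ⇒ two two two two S   [S → two two S]
two two two two S ⇒ two two two two two two S   [S → two two S]
two two two two two two S ⇒ two two two two two two west west A   [S → west west A]
two two two two two two west west A ⇒ two two two two two two west west S   [A → S]
two two two two two two west west S ⇒ two two two two two two west west two S   [S → two S]
two two two two two two west west two S ⇒ two two two two two two west west two west west A   [S → west west A]
two two two two two two west west two west west A ⇒ two two two two two two west west two west west A west bird   [A → A west bird]
two two two two two two west west two west west A west bird ⇒ two two two two two two west west two west west west west bird   [A → west]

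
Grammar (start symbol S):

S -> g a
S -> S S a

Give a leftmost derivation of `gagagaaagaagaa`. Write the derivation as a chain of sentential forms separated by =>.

S=>SSa=>SSaSa=>SSaSaSa=>gaSaSaSa=>gaSSaaSaSa=>gagaSaaSaSa=>gagagaaaSaSa=>gagagaaagaaSa=>gagagaaagaagaa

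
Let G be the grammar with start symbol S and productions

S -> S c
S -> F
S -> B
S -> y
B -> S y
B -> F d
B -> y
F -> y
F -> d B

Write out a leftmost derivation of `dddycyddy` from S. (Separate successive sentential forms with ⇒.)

S ⇒ B   [S -> B]
B ⇒ Sy   [B -> S y]
Sy ⇒ By   [S -> B]
By ⇒ Fdy   [B -> F d]
Fdy ⇒ dBdy   [F -> d B]
dBdy ⇒ dFddy   [B -> F d]
dFddy ⇒ ddBddy   [F -> d B]
ddBddy ⇒ ddSyddy   [B -> S y]
ddSyddy ⇒ ddScyddy   [S -> S c]
ddScyddy ⇒ ddFcyddy   [S -> F]
ddFcyddy ⇒ dddBcyddy   [F -> d B]
dddBcyddy ⇒ dddycyddy   [B -> y]

S⇒B⇒Sy⇒By⇒Fdy⇒dBdy⇒dFddy⇒ddBddy⇒ddSyddy⇒ddScyddy⇒ddFcyddy⇒dddBcyddy⇒dddycyddy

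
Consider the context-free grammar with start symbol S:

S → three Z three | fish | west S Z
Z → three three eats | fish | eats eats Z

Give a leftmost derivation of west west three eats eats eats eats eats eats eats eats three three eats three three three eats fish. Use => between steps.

S => west S Z   [S → west S Z]
west S Z => west west S Z Z   [S → west S Z]
west west S Z Z => west west three Z three Z Z   [S → three Z three]
west west three Z three Z Z => west west three eats eats Z three Z Z   [Z → eats eats Z]
west west three eats eats Z three Z Z => west west three eats eats eats eats Z three Z Z   [Z → eats eats Z]
west west three eats eats eats eats Z three Z Z => west west three eats eats eats eats eats eats Z three Z Z   [Z → eats eats Z]
west west three eats eats eats eats eats eats Z three Z Z => west west three eats eats eats eats eats eats eats eats Z three Z Z   [Z → eats eats Z]
west west three eats eats eats eats eats eats eats eats Z three Z Z => west west three eats eats eats eats eats eats eats eats three three eats three Z Z   [Z → three three eats]
west west three eats eats eats eats eats eats eats eats three three eats three Z Z => west west three eats eats eats eats eats eats eats eats three three eats three three three eats Z   [Z → three three eats]
west west three eats eats eats eats eats eats eats eats three three eats three three three eats Z => west west three eats eats eats eats eats eats eats eats three three eats three three three eats fish   [Z → fish]

S => west S Z => west west S Z Z => west west three Z three Z Z => west west three eats eats Z three Z Z => west west three eats eats eats eats Z three Z Z => west west three eats eats eats eats eats eats Z three Z Z => west west three eats eats eats eats eats eats eats eats Z three Z Z => west west three eats eats eats eats eats eats eats eats three three eats three Z Z => west west three eats eats eats eats eats eats eats eats three three eats three three three eats Z => west west three eats eats eats eats eats eats eats eats three three eats three three three eats fish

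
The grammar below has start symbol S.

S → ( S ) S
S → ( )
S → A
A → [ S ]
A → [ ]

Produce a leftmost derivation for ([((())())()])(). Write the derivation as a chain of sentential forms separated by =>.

S=>(S)S=>(A)S=>([S])S=>([(S)S])S=>([((S)S)S])S=>([((())S)S])S=>([((())())S])S=>([((())())()])S=>([((())())()])()

S => (S)S   [S → ( S ) S]
(S)S => (A)S   [S → A]
(A)S => ([S])S   [A → [ S ]]
([S])S => ([(S)S])S   [S → ( S ) S]
([(S)S])S => ([((S)S)S])S   [S → ( S ) S]
([((S)S)S])S => ([((())S)S])S   [S → ( )]
([((())S)S])S => ([((())())S])S   [S → ( )]
([((())())S])S => ([((())())()])S   [S → ( )]
([((())())()])S => ([((())())()])()   [S → ( )]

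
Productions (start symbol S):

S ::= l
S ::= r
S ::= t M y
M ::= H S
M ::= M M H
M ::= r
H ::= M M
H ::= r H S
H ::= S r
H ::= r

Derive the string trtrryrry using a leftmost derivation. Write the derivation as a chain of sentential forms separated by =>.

S=>tMy=>tMMHy=>tHSMHy=>trSMHy=>trtMyMHy=>trtHSyMHy=>trtrSyMHy=>trtrryMHy=>trtrryrHy=>trtrryrry

S => tMy   [S ::= t M y]
tMy => tMMHy   [M ::= M M H]
tMMHy => tHSMHy   [M ::= H S]
tHSMHy => trSMHy   [H ::= r]
trSMHy => trtMyMHy   [S ::= t M y]
trtMyMHy => trtHSyMHy   [M ::= H S]
trtHSyMHy => trtrSyMHy   [H ::= r]
trtrSyMHy => trtrryMHy   [S ::= r]
trtrryMHy => trtrryrHy   [M ::= r]
trtrryrHy => trtrryrry   [H ::= r]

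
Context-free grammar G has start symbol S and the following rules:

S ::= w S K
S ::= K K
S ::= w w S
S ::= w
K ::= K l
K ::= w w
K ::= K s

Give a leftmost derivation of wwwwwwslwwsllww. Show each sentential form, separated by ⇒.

S⇒wSK⇒wwSKK⇒wwKKKK⇒wwwwKKK⇒wwwwKlKK⇒wwwwKslKK⇒wwwwwwslKK⇒wwwwwwslKlK⇒wwwwwwslKllK⇒wwwwwwslKsllK⇒wwwwwwslwwsllK⇒wwwwwwslwwsllww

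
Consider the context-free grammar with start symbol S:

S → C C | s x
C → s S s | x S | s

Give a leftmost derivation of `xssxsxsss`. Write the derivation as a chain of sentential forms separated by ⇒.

S⇒CC⇒xSC⇒xCCC⇒xsSsCC⇒xsCCsCC⇒xssCsCC⇒xssxSsCC⇒xssxsxsCC⇒xssxsxssC⇒xssxsxsss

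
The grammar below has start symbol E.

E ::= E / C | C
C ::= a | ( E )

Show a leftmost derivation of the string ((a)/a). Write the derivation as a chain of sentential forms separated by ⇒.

E ⇒ C ⇒ (E) ⇒ (E/C) ⇒ (C/C) ⇒ ((E)/C) ⇒ ((C)/C) ⇒ ((a)/C) ⇒ ((a)/a)

E ⇒ C   [E ::= C]
C ⇒ (E)   [C ::= ( E )]
(E) ⇒ (E/C)   [E ::= E / C]
(E/C) ⇒ (C/C)   [E ::= C]
(C/C) ⇒ ((E)/C)   [C ::= ( E )]
((E)/C) ⇒ ((C)/C)   [E ::= C]
((C)/C) ⇒ ((a)/C)   [C ::= a]
((a)/C) ⇒ ((a)/a)   [C ::= a]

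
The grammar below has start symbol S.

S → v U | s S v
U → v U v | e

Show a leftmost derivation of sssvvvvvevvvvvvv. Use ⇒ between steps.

S ⇒ sSv ⇒ ssSvv ⇒ sssSvvv ⇒ sssvUvvv ⇒ sssvvUvvvv ⇒ sssvvvUvvvvv ⇒ sssvvvvUvvvvvv ⇒ sssvvvvvUvvvvvvv ⇒ sssvvvvvevvvvvvv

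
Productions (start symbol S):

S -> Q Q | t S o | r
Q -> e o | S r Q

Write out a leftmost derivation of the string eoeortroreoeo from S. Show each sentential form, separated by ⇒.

S ⇒ QQ ⇒ SrQQ ⇒ QQrQQ ⇒ eoQrQQ ⇒ eoeorQQ ⇒ eoeorSrQQ ⇒ eoeortSorQQ ⇒ eoeortrorQQ ⇒ eoeortroreoQ ⇒ eoeortroreoeo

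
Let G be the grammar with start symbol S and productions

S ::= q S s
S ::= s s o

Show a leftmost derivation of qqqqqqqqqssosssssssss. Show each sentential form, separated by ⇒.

S⇒qSs⇒qqSss⇒qqqSsss⇒qqqqSssss⇒qqqqqSsssss⇒qqqqqqSssssss⇒qqqqqqqSsssssss⇒qqqqqqqqSssssssss⇒qqqqqqqqqSsssssssss⇒qqqqqqqqqssosssssssss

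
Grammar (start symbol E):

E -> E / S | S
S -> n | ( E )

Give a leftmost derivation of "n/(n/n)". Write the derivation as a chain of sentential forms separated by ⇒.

E ⇒ E/S   [E -> E / S]
E/S ⇒ S/S   [E -> S]
S/S ⇒ n/S   [S -> n]
n/S ⇒ n/(E)   [S -> ( E )]
n/(E) ⇒ n/(E/S)   [E -> E / S]
n/(E/S) ⇒ n/(S/S)   [E -> S]
n/(S/S) ⇒ n/(n/S)   [S -> n]
n/(n/S) ⇒ n/(n/n)   [S -> n]

E ⇒ E/S ⇒ S/S ⇒ n/S ⇒ n/(E) ⇒ n/(E/S) ⇒ n/(S/S) ⇒ n/(n/S) ⇒ n/(n/n)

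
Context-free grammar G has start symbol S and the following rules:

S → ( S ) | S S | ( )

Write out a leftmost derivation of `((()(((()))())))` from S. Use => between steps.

S => (S)   [S → ( S )]
(S) => ((S))   [S → ( S )]
((S)) => ((SS))   [S → S S]
((SS)) => ((()S))   [S → ( )]
((()S)) => ((()(S)))   [S → ( S )]
((()(S))) => ((()(SS)))   [S → S S]
((()(SS))) => ((()((S)S)))   [S → ( S )]
((()((S)S))) => ((()(((S))S)))   [S → ( S )]
((()(((S))S))) => ((()(((()))S)))   [S → ( )]
((()(((()))S))) => ((()(((()))())))   [S → ( )]

S=>(S)=>((S))=>((SS))=>((()S))=>((()(S)))=>((()(SS)))=>((()((S)S)))=>((()(((S))S)))=>((()(((()))S)))=>((()(((()))())))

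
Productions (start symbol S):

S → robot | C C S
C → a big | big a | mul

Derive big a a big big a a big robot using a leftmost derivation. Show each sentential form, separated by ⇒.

S ⇒ C C S ⇒ big a C S ⇒ big a a big S ⇒ big a a big C C S ⇒ big a a big big a C S ⇒ big a a big big a a big S ⇒ big a a big big a a big robot

S ⇒ C C S   [S → C C S]
C C S ⇒ big a C S   [C → big a]
big a C S ⇒ big a a big S   [C → a big]
big a a big S ⇒ big a a big C C S   [S → C C S]
big a a big C C S ⇒ big a a big big a C S   [C → big a]
big a a big big a C S ⇒ big a a big big a a big S   [C → a big]
big a a big big a a big S ⇒ big a a big big a a big robot   [S → robot]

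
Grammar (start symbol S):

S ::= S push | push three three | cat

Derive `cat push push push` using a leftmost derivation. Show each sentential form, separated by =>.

S => S push => S push push => S push push push => cat push push push

S => S push   [S ::= S push]
S push => S push push   [S ::= S push]
S push push => S push push push   [S ::= S push]
S push push push => cat push push push   [S ::= cat]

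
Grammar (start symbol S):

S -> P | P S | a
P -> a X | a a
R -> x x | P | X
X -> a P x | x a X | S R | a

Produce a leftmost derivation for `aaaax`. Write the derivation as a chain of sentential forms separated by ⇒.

S ⇒ P ⇒ aX ⇒ aaPx ⇒ aaaax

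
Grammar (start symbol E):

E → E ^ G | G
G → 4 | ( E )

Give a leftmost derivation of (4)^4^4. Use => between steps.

E => E^G => E^G^G => G^G^G => (E)^G^G => (G)^G^G => (4)^G^G => (4)^4^G => (4)^4^4

E => E^G   [E → E ^ G]
E^G => E^G^G   [E → E ^ G]
E^G^G => G^G^G   [E → G]
G^G^G => (E)^G^G   [G → ( E )]
(E)^G^G => (G)^G^G   [E → G]
(G)^G^G => (4)^G^G   [G → 4]
(4)^G^G => (4)^4^G   [G → 4]
(4)^4^G => (4)^4^4   [G → 4]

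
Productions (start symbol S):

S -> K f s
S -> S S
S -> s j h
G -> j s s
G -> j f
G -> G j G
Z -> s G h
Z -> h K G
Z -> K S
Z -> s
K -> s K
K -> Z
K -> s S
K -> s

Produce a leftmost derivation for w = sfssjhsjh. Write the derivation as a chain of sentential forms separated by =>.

S => SS => SSS => KfsSS => sfsSS => sfssjhS => sfssjhsjh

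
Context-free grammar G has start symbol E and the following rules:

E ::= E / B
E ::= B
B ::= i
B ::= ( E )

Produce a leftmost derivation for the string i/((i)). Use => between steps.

E => E/B   [E ::= E / B]
E/B => B/B   [E ::= B]
B/B => i/B   [B ::= i]
i/B => i/(E)   [B ::= ( E )]
i/(E) => i/(B)   [E ::= B]
i/(B) => i/((E))   [B ::= ( E )]
i/((E)) => i/((B))   [E ::= B]
i/((B)) => i/((i))   [B ::= i]

E=>E/B=>B/B=>i/B=>i/(E)=>i/(B)=>i/((E))=>i/((B))=>i/((i))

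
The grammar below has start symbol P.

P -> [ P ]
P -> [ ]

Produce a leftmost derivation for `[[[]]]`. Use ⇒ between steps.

P ⇒ [P]   [P -> [ P ]]
[P] ⇒ [[P]]   [P -> [ P ]]
[[P]] ⇒ [[[]]]   [P -> [ ]]

P⇒[P]⇒[[P]]⇒[[[]]]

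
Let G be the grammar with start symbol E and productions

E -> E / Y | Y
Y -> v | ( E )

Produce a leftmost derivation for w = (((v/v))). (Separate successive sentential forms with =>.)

E=>Y=>(E)=>(Y)=>((E))=>((Y))=>(((E)))=>(((E/Y)))=>(((Y/Y)))=>(((v/Y)))=>(((v/v)))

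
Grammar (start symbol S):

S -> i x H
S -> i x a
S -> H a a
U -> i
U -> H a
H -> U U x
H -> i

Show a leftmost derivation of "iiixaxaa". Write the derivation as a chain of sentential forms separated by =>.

S => Haa => UUxaa => iUxaa => iHaxaa => iUUxaxaa => iiUxaxaa => iiixaxaa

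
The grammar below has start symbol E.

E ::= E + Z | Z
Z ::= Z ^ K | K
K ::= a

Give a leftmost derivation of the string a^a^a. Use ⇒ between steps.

E ⇒ Z ⇒ Z^K ⇒ Z^K^K ⇒ K^K^K ⇒ a^K^K ⇒ a^a^K ⇒ a^a^a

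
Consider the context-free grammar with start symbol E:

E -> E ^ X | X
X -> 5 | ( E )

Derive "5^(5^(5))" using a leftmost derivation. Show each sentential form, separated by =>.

E => E^X   [E -> E ^ X]
E^X => X^X   [E -> X]
X^X => 5^X   [X -> 5]
5^X => 5^(E)   [X -> ( E )]
5^(E) => 5^(E^X)   [E -> E ^ X]
5^(E^X) => 5^(X^X)   [E -> X]
5^(X^X) => 5^(5^X)   [X -> 5]
5^(5^X) => 5^(5^(E))   [X -> ( E )]
5^(5^(E)) => 5^(5^(X))   [E -> X]
5^(5^(X)) => 5^(5^(5))   [X -> 5]

E => E^X => X^X => 5^X => 5^(E) => 5^(E^X) => 5^(X^X) => 5^(5^X) => 5^(5^(E)) => 5^(5^(X)) => 5^(5^(5))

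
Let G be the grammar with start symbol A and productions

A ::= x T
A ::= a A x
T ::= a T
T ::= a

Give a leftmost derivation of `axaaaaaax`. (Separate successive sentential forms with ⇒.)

A ⇒ aAx ⇒ axTx ⇒ axaTx ⇒ axaaTx ⇒ axaaaTx ⇒ axaaaaTx ⇒ axaaaaaTx ⇒ axaaaaaax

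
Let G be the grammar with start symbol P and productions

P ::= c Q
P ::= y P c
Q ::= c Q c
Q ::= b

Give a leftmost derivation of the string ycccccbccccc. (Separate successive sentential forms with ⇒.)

P ⇒ yPc   [P ::= y P c]
yPc ⇒ ycQc   [P ::= c Q]
ycQc ⇒ yccQcc   [Q ::= c Q c]
yccQcc ⇒ ycccQccc   [Q ::= c Q c]
ycccQccc ⇒ yccccQcccc   [Q ::= c Q c]
yccccQcccc ⇒ ycccccQccccc   [Q ::= c Q c]
ycccccQccccc ⇒ ycccccbccccc   [Q ::= b]

P ⇒ yPc ⇒ ycQc ⇒ yccQcc ⇒ ycccQccc ⇒ yccccQcccc ⇒ ycccccQccccc ⇒ ycccccbccccc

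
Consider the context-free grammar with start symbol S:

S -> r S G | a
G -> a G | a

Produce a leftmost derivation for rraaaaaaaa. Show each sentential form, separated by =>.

S=>rSG=>rrSGG=>rraGG=>rraaGG=>rraaaGG=>rraaaaG=>rraaaaaG=>rraaaaaaG=>rraaaaaaaG=>rraaaaaaaa

S => rSG   [S -> r S G]
rSG => rrSGG   [S -> r S G]
rrSGG => rraGG   [S -> a]
rraGG => rraaGG   [G -> a G]
rraaGG => rraaaGG   [G -> a G]
rraaaGG => rraaaaG   [G -> a]
rraaaaG => rraaaaaG   [G -> a G]
rraaaaaG => rraaaaaaG   [G -> a G]
rraaaaaaG => rraaaaaaaG   [G -> a G]
rraaaaaaaG => rraaaaaaaa   [G -> a]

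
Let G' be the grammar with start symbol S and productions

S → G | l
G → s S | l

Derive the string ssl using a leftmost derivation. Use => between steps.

S=>G=>sS=>sG=>ssS=>ssl

S => G   [S → G]
G => sS   [G → s S]
sS => sG   [S → G]
sG => ssS   [G → s S]
ssS => ssl   [S → l]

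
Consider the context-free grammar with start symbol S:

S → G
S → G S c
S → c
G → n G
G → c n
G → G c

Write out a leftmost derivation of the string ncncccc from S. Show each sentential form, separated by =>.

S => GSc => GcSc => nGcSc => nGccSc => ncnccSc => ncncccc

S => GSc   [S → G S c]
GSc => GcSc   [G → G c]
GcSc => nGcSc   [G → n G]
nGcSc => nGccSc   [G → G c]
nGccSc => ncnccSc   [G → c n]
ncnccSc => ncncccc   [S → c]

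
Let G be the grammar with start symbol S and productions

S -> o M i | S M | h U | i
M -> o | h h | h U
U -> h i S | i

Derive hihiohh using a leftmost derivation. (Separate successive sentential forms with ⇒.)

S ⇒ SM   [S -> S M]
SM ⇒ SMM   [S -> S M]
SMM ⇒ SMMM   [S -> S M]
SMMM ⇒ hUMMM   [S -> h U]
hUMMM ⇒ hiMMM   [U -> i]
hiMMM ⇒ hihUMM   [M -> h U]
hihUMM ⇒ hihiMM   [U -> i]
hihiMM ⇒ hihioM   [M -> o]
hihioM ⇒ hihiohh   [M -> h h]

S ⇒ SM ⇒ SMM ⇒ SMMM ⇒ hUMMM ⇒ hiMMM ⇒ hihUMM ⇒ hihiMM ⇒ hihioM ⇒ hihiohh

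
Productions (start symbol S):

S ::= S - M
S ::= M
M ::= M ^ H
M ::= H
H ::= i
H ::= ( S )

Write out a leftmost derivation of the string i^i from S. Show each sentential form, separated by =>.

S => M => M^H => H^H => i^H => i^i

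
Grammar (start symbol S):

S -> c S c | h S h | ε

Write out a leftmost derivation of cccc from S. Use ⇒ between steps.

S ⇒ cSc   [S -> c S c]
cSc ⇒ ccScc   [S -> c S c]
ccScc ⇒ cccc   [S -> ε]

S⇒cSc⇒ccScc⇒cccc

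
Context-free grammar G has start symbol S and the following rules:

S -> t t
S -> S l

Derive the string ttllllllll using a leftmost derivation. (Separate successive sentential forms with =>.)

S => Sl   [S -> S l]
Sl => Sll   [S -> S l]
Sll => Slll   [S -> S l]
Slll => Sllll   [S -> S l]
Sllll => Slllll   [S -> S l]
Slllll => Sllllll   [S -> S l]
Sllllll => Slllllll   [S -> S l]
Slllllll => Sllllllll   [S -> S l]
Sllllllll => ttllllllll   [S -> t t]

S => Sl => Sll => Slll => Sllll => Slllll => Sllllll => Slllllll => Sllllllll => ttllllllll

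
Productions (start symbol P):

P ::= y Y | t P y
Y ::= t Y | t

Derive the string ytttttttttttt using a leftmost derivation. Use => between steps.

P => yY   [P ::= y Y]
yY => ytY   [Y ::= t Y]
ytY => yttY   [Y ::= t Y]
yttY => ytttY   [Y ::= t Y]
ytttY => yttttY   [Y ::= t Y]
yttttY => ytttttY   [Y ::= t Y]
ytttttY => yttttttY   [Y ::= t Y]
yttttttY => ytttttttY   [Y ::= t Y]
ytttttttY => yttttttttY   [Y ::= t Y]
yttttttttY => ytttttttttY   [Y ::= t Y]
ytttttttttY => yttttttttttY   [Y ::= t Y]
yttttttttttY => ytttttttttttY   [Y ::= t Y]
ytttttttttttY => ytttttttttttt   [Y ::= t]

P => yY => ytY => yttY => ytttY => yttttY => ytttttY => yttttttY => ytttttttY => yttttttttY => ytttttttttY => yttttttttttY => ytttttttttttY => ytttttttttttt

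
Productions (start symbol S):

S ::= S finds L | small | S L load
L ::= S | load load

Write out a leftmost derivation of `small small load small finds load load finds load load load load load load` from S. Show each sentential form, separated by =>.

S => S L load   [S ::= S L load]
S L load => S L load L load   [S ::= S L load]
S L load L load => small L load L load   [S ::= small]
small L load L load => small S load L load   [L ::= S]
small S load L load => small small load L load   [S ::= small]
small small load L load => small small load S load   [L ::= S]
small small load S load => small small load S L load load   [S ::= S L load]
small small load S L load load => small small load S finds L L load load   [S ::= S finds L]
small small load S finds L L load load => small small load S finds L finds L L load load   [S ::= S finds L]
small small load S finds L finds L L load load => small small load small finds L finds L L load load   [S ::= small]
small small load small finds L finds L L load load => small small load small finds load load finds L L load load   [L ::= load load]
small small load small finds load load finds L L load load => small small load small finds load load finds load load L load load   [L ::= load load]
small small load small finds load load finds load load L load load => small small load small finds load load finds load load load load load load   [L ::= load load]

S => S L load => S L load L load => small L load L load => small S load L load => small small load L load => small small load S load => small small load S L load load => small small load S finds L L load load => small small load S finds L finds L L load load => small small load small finds L finds L L load load => small small load small finds load load finds L L load load => small small load small finds load load finds load load L load load => small small load small finds load load finds load load load load load load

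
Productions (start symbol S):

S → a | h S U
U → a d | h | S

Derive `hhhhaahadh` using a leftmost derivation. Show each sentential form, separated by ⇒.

S⇒hSU⇒hhSUU⇒hhhSUUU⇒hhhhSUUUU⇒hhhhaUUUU⇒hhhhaSUUU⇒hhhhaaUUU⇒hhhhaahUU⇒hhhhaahadU⇒hhhhaahadh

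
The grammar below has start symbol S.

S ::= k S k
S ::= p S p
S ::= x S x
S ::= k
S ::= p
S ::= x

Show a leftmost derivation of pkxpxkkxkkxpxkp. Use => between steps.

S => pSp => pkSkp => pkxSxkp => pkxpSpxkp => pkxpxSxpxkp => pkxpxkSkxpxkp => pkxpxkkSkkxpxkp => pkxpxkkxkkxpxkp

S => pSp   [S ::= p S p]
pSp => pkSkp   [S ::= k S k]
pkSkp => pkxSxkp   [S ::= x S x]
pkxSxkp => pkxpSpxkp   [S ::= p S p]
pkxpSpxkp => pkxpxSxpxkp   [S ::= x S x]
pkxpxSxpxkp => pkxpxkSkxpxkp   [S ::= k S k]
pkxpxkSkxpxkp => pkxpxkkSkkxpxkp   [S ::= k S k]
pkxpxkkSkkxpxkp => pkxpxkkxkkxpxkp   [S ::= x]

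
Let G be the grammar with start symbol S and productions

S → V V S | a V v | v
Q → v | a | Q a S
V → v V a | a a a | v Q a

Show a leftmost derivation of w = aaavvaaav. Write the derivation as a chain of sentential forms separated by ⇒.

S ⇒ VVS   [S → V V S]
VVS ⇒ aaaVS   [V → a a a]
aaaVS ⇒ aaavVaS   [V → v V a]
aaavVaS ⇒ aaavvQaaS   [V → v Q a]
aaavvQaaS ⇒ aaavvaaaS   [Q → a]
aaavvaaaS ⇒ aaavvaaav   [S → v]

S ⇒ VVS ⇒ aaaVS ⇒ aaavVaS ⇒ aaavvQaaS ⇒ aaavvaaaS ⇒ aaavvaaav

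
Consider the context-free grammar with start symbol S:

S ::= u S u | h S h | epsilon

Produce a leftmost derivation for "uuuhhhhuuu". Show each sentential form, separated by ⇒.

S ⇒ uSu   [S ::= u S u]
uSu ⇒ uuSuu   [S ::= u S u]
uuSuu ⇒ uuuSuuu   [S ::= u S u]
uuuSuuu ⇒ uuuhShuuu   [S ::= h S h]
uuuhShuuu ⇒ uuuhhShhuuu   [S ::= h S h]
uuuhhShhuuu ⇒ uuuhhhhuuu   [S ::= epsilon]

S ⇒ uSu ⇒ uuSuu ⇒ uuuSuuu ⇒ uuuhShuuu ⇒ uuuhhShhuuu ⇒ uuuhhhhuuu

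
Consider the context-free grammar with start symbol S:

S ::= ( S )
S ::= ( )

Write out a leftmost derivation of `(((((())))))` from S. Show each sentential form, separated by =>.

S => (S) => ((S)) => (((S))) => ((((S)))) => (((((S))))) => (((((())))))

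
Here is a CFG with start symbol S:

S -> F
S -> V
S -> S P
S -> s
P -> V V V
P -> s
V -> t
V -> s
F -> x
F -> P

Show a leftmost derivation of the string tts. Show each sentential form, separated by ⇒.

S ⇒ F ⇒ P ⇒ VVV ⇒ tVV ⇒ ttV ⇒ tts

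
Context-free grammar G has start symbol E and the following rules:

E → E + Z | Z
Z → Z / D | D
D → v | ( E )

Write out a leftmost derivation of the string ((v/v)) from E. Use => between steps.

E => Z => D => (E) => (Z) => (D) => ((E)) => ((Z)) => ((Z/D)) => ((D/D)) => ((v/D)) => ((v/v))

E => Z   [E → Z]
Z => D   [Z → D]
D => (E)   [D → ( E )]
(E) => (Z)   [E → Z]
(Z) => (D)   [Z → D]
(D) => ((E))   [D → ( E )]
((E)) => ((Z))   [E → Z]
((Z)) => ((Z/D))   [Z → Z / D]
((Z/D)) => ((D/D))   [Z → D]
((D/D)) => ((v/D))   [D → v]
((v/D)) => ((v/v))   [D → v]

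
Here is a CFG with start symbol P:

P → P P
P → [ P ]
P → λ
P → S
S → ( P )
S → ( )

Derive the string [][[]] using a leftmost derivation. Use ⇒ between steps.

P⇒PP⇒PPP⇒PPPP⇒[P]PPP⇒[]PPP⇒[][P]PP⇒[][PP]PP⇒[][[P]P]PP⇒[][[]P]PP⇒[][[]]PP⇒[][[]]P⇒[][[]]

P ⇒ PP   [P → P P]
PP ⇒ PPP   [P → P P]
PPP ⇒ PPPP   [P → P P]
PPPP ⇒ [P]PPP   [P → [ P ]]
[P]PPP ⇒ []PPP   [P → λ]
[]PPP ⇒ [][P]PP   [P → [ P ]]
[][P]PP ⇒ [][PP]PP   [P → P P]
[][PP]PP ⇒ [][[P]P]PP   [P → [ P ]]
[][[P]P]PP ⇒ [][[]P]PP   [P → λ]
[][[]P]PP ⇒ [][[]]PP   [P → λ]
[][[]]PP ⇒ [][[]]P   [P → λ]
[][[]]P ⇒ [][[]]   [P → λ]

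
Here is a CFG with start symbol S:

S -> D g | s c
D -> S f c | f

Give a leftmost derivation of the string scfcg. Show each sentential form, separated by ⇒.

S ⇒ Dg   [S -> D g]
Dg ⇒ Sfcg   [D -> S f c]
Sfcg ⇒ scfcg   [S -> s c]

S ⇒ Dg ⇒ Sfcg ⇒ scfcg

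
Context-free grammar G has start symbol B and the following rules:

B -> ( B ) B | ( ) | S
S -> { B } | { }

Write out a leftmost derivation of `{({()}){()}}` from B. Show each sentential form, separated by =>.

B => S => {B} => {(B)B} => {(S)B} => {({B})B} => {({()})B} => {({()})S} => {({()}){B}} => {({()}){()}}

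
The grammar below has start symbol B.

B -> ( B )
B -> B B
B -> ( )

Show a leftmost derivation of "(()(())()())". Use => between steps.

B => (B) => (BB) => (BBB) => (()BB) => (()BBB) => (()(B)BB) => (()(())BB) => (()(())()B) => (()(())()())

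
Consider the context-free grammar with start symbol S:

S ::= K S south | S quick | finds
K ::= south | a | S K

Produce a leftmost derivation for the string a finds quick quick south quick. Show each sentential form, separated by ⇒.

S ⇒ S quick   [S ::= S quick]
S quick ⇒ K S south quick   [S ::= K S south]
K S south quick ⇒ a S south quick   [K ::= a]
a S south quick ⇒ a S quick south quick   [S ::= S quick]
a S quick south quick ⇒ a S quick quick south quick   [S ::= S quick]
a S quick quick south quick ⇒ a finds quick quick south quick   [S ::= finds]

S ⇒ S quick ⇒ K S south quick ⇒ a S south quick ⇒ a S quick south quick ⇒ a S quick quick south quick ⇒ a finds quick quick south quick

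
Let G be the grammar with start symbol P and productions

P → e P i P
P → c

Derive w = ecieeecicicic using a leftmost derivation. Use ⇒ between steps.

P ⇒ ePiP ⇒ eciP ⇒ eciePiP ⇒ ecieePiPiP ⇒ ecieeePiPiPiP ⇒ ecieeeciPiPiP ⇒ ecieeeciciPiP ⇒ ecieeeciciciP ⇒ ecieeecicicic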